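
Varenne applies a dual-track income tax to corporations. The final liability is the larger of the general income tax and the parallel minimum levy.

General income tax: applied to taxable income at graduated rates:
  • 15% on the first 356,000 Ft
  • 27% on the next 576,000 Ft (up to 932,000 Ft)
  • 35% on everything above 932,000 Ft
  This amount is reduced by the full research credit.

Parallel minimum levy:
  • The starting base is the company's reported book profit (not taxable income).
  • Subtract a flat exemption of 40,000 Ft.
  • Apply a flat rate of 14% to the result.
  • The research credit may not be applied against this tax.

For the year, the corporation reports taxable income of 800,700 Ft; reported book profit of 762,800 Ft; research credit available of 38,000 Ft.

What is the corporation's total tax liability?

135,469 Ft

Parallel minimum levy:
  Base (reported book profit): 762,800 Ft
  Less exemption 40,000 Ft → base 722,800 Ft
  722,800 Ft × 14% = 101,192 Ft

General income tax:
  356,000 Ft × 15% = 53,400 Ft
  444,700 Ft × 27% = 120,069 Ft
  → 173,469 Ft
  Less research credit 38,000 Ft → 135,469 Ft

135,469 Ft > 101,192 Ft, so the general income tax governs.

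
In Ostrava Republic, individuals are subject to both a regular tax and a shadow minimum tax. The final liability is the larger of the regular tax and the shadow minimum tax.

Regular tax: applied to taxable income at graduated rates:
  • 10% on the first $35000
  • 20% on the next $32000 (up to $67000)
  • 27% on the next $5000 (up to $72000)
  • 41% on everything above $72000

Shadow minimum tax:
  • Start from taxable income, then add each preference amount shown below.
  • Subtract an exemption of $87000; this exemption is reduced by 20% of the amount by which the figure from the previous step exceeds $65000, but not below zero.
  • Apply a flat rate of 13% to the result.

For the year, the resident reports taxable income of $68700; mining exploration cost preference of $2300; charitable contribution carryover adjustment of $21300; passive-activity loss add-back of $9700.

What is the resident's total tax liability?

$10359

Regular tax:
  $35000 × 10% = $3500
  $32000 × 20% = $6400
  $1700 × 27% = $459
  → $10359

Shadow minimum tax:
  Adjusted income: $68700 + $2300 + $21300 + $9700 = $102000
  Exemption: $87000 − 20% × ($102000 − $65000) = $87000 − $7400 = $79600
  Base: $102000 − $79600 = $22400
  $22400 × 13% = $2912

$10359 > $2912, so the regular tax governs.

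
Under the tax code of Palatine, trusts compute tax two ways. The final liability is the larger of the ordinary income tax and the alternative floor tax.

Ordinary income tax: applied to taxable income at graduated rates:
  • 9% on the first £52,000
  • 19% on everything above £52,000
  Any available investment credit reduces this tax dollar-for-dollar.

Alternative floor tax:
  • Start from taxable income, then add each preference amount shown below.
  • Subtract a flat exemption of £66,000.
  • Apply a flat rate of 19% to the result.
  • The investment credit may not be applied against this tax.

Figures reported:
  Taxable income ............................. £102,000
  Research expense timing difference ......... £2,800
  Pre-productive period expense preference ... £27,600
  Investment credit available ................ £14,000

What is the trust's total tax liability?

Alternative floor tax:
  Adjusted income: £102,000 + £2,800 + £27,600 = £132,400
  Less exemption £66,000 → base £66,400
  £66,400 × 19% = £12,616

Ordinary income tax:
  £52,000 × 9% = £4,680
  £50,000 × 19% = £9,500
  → £14,180
  Less investment credit £14,000 → £180

£12,616 > £180, so the alternative floor tax is the binding amount.

£12,616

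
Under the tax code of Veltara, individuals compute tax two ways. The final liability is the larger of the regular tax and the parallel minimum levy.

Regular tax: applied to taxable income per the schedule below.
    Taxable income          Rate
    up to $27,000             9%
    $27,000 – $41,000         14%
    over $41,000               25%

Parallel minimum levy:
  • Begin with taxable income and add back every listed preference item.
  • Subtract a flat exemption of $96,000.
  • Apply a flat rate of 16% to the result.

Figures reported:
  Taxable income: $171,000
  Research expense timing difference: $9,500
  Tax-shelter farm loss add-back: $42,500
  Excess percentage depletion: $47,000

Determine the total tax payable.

Parallel minimum levy:
  Adjusted income: $171,000 + $9,500 + $42,500 + $47,000 = $270,000
  Less exemption $96,000 → base $174,000
  $174,000 × 16% = $27,840

Regular tax:
  $27,000 × 9% = $2,430
  $14,000 × 14% = $1,960
  $130,000 × 25% = $32,500
  → $36,890

$36,890 > $27,840, so the regular tax governs.

$36,890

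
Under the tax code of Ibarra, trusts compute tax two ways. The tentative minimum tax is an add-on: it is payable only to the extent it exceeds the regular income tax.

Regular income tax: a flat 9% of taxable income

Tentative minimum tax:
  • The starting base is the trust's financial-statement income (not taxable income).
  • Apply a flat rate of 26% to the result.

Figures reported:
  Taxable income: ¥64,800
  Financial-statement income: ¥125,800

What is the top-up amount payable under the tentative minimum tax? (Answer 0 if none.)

Regular income tax:
  ¥64,800 × 9% = ¥5,832

Tentative minimum tax:
  Base (financial-statement income): ¥125,800
  ¥125,800 × 26% = ¥32,708

Excess of tentative minimum tax over regular income tax: ¥32,708 − ¥5,832 = ¥26,876.

¥26,876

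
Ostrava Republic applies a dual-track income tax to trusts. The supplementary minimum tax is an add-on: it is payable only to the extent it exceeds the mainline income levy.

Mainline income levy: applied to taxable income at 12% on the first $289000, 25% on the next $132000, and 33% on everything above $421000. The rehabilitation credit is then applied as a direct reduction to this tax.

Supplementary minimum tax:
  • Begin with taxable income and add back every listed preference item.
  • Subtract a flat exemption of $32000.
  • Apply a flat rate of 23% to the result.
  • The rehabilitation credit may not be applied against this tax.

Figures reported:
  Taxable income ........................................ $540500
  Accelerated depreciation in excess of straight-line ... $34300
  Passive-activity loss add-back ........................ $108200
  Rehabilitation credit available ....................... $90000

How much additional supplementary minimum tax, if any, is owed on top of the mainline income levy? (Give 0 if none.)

Mainline income levy:
  $289000 × 12% = $34680
  $132000 × 25% = $33000
  $119500 × 33% = $39435
  → $107115
  Less rehabilitation credit $90000 → $17115

Supplementary minimum tax:
  Adjusted income: $540500 + $34300 + $108200 = $683000
  Less exemption $32000 → base $651000
  $651000 × 23% = $149730

Excess of supplementary minimum tax over mainline income levy: $149730 − $17115 = $132615.

$132615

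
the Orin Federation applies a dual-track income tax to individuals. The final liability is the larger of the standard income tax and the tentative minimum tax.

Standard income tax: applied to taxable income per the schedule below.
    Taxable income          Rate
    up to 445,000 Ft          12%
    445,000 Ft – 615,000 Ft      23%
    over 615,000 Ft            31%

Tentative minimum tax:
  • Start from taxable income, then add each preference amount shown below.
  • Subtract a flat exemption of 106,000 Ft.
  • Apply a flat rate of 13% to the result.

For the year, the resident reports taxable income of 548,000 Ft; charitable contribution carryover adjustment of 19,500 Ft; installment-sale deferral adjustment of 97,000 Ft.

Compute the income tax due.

Tentative minimum tax:
  Adjusted income: 548,000 Ft + 19,500 Ft + 97,000 Ft = 664,500 Ft
  Less exemption 106,000 Ft → base 558,500 Ft
  558,500 Ft × 13% = 72,605 Ft

Standard income tax:
  445,000 Ft × 12% = 53,400 Ft
  103,000 Ft × 23% = 23,690 Ft
  → 77,090 Ft

77,090 Ft > 72,605 Ft, so the standard income tax governs.

77,090 Ft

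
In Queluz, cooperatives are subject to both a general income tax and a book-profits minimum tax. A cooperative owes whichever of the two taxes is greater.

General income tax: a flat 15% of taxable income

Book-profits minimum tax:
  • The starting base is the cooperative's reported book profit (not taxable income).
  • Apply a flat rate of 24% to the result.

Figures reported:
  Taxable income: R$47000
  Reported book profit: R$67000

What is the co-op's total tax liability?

R$16080

General income tax:
  R$47000 × 15% = R$7050

Book-profits minimum tax:
  Base (reported book profit): R$67000
  R$67000 × 24% = R$16080

R$16080 > R$7050, so the book-profits minimum tax is the binding amount.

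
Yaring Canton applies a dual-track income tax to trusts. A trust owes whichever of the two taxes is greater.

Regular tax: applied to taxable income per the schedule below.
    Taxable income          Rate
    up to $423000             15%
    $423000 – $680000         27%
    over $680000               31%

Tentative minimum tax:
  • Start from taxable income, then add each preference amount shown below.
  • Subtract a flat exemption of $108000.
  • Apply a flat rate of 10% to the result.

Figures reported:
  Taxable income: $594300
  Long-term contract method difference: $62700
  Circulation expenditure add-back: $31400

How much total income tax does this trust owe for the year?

Tentative minimum tax:
  Adjusted income: $594300 + $62700 + $31400 = $688400
  Less exemption $108000 → base $580400
  $580400 × 10% = $58040

Regular tax:
  $423000 × 15% = $63450
  $171300 × 27% = $46251
  → $109701

$109701 > $58040, so the regular tax governs.

$109701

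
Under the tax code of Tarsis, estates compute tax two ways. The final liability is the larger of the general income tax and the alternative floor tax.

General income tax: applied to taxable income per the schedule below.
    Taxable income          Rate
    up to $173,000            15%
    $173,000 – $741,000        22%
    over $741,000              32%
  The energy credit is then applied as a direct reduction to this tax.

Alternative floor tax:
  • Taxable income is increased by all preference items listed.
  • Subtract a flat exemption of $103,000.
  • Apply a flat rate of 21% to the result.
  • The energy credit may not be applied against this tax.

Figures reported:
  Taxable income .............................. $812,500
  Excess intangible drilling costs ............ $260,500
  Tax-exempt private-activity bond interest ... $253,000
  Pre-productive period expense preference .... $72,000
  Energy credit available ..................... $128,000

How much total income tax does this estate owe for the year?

$271,950

General income tax:
  $173,000 × 15% = $25,950
  $568,000 × 22% = $124,960
  $71,500 × 32% = $22,880
  → $173,790
  Less energy credit $128,000 → $45,790

Alternative floor tax:
  Adjusted income: $812,500 + $260,500 + $253,000 + $72,000 = $1,398,000
  Less exemption $103,000 → base $1,295,000
  $1,295,000 × 21% = $271,950

$271,950 > $45,790, so the alternative floor tax is the binding amount.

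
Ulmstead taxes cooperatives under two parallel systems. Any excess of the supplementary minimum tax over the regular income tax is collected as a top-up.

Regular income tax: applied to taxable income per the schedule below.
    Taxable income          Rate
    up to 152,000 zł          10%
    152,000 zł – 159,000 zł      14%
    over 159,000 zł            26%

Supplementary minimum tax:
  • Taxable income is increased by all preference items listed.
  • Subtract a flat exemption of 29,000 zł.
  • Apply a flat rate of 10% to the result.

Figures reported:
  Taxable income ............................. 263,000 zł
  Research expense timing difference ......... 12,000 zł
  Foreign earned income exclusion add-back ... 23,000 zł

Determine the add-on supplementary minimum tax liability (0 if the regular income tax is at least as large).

Regular income tax:
  152,000 zł × 10% = 15,200 zł
  7,000 zł × 14% = 980 zł
  104,000 zł × 26% = 27,040 zł
  → 43,220 zł

Supplementary minimum tax:
  Adjusted income: 263,000 zł + 12,000 zł + 23,000 zł = 298,000 zł
  Less exemption 29,000 zł → base 269,000 zł
  269,000 zł × 10% = 26,900 zł

26,900 zł ≤ 43,220 zł, so no add-on is due.

0 zł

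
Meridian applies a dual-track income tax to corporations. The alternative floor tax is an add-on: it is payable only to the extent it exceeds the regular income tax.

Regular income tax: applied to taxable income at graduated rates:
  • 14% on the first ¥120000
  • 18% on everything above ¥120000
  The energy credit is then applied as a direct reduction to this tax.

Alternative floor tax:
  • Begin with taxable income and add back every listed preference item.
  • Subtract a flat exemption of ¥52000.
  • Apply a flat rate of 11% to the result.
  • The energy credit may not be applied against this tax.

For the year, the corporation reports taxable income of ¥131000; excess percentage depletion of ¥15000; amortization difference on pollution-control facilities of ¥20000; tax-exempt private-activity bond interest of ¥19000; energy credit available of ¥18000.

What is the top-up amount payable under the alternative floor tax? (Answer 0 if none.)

¥13850

Alternative floor tax:
  Adjusted income: ¥131000 + ¥15000 + ¥20000 + ¥19000 = ¥185000
  Less exemption ¥52000 → base ¥133000
  ¥133000 × 11% = ¥14630

Regular income tax:
  ¥120000 × 14% = ¥16800
  ¥11000 × 18% = ¥1980
  → ¥18780
  Less energy credit ¥18000 → ¥780

Excess of alternative floor tax over regular income tax: ¥14630 − ¥780 = ¥13850.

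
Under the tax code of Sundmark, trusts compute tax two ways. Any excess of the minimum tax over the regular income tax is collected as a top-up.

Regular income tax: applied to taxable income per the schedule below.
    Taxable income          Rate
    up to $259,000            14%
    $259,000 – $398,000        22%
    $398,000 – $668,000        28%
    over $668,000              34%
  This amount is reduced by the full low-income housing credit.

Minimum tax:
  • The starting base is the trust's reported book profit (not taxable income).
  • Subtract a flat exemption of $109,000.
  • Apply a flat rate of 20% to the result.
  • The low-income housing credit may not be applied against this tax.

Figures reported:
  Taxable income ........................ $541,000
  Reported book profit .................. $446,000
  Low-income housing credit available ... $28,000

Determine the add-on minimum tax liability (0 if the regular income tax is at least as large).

$0

Regular income tax:
  $259,000 × 14% = $36,260
  $139,000 × 22% = $30,580
  $143,000 × 28% = $40,040
  → $106,880
  Less low-income housing credit $28,000 → $78,880

Minimum tax:
  Base (reported book profit): $446,000
  Less exemption $109,000 → base $337,000
  $337,000 × 20% = $67,400

$67,400 ≤ $78,880, so no add-on is due.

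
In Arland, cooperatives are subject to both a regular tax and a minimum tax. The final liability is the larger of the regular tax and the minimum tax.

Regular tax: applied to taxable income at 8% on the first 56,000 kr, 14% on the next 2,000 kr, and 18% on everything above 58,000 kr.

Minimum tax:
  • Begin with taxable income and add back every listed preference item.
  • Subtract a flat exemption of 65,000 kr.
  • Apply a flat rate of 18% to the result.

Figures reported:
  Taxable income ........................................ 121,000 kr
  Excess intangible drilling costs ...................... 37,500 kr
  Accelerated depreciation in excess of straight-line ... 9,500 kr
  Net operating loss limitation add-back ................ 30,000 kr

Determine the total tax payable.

Regular tax:
  56,000 kr × 8% = 4,480 kr
  2,000 kr × 14% = 280 kr
  63,000 kr × 18% = 11,340 kr
  → 16,100 kr

Minimum tax:
  Adjusted income: 121,000 kr + 37,500 kr + 9,500 kr + 30,000 kr = 198,000 kr
  Less exemption 65,000 kr → base 133,000 kr
  133,000 kr × 18% = 23,940 kr

23,940 kr > 16,100 kr, so the minimum tax is the binding amount.

23,940 kr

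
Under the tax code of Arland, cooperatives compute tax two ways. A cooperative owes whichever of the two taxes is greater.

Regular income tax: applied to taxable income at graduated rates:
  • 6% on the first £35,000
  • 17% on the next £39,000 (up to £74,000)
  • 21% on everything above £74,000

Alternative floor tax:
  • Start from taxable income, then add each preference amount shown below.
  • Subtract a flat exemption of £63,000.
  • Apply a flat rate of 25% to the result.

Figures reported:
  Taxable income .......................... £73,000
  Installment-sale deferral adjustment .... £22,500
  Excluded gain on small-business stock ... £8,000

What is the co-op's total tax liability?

Alternative floor tax:
  Adjusted income: £73,000 + £22,500 + £8,000 = £103,500
  Less exemption £63,000 → base £40,500
  £40,500 × 25% = £10,125

Regular income tax:
  £35,000 × 6% = £2,100
  £38,000 × 17% = £6,460
  → £8,560

£10,125 > £8,560, so the alternative floor tax is the binding amount.

£10,125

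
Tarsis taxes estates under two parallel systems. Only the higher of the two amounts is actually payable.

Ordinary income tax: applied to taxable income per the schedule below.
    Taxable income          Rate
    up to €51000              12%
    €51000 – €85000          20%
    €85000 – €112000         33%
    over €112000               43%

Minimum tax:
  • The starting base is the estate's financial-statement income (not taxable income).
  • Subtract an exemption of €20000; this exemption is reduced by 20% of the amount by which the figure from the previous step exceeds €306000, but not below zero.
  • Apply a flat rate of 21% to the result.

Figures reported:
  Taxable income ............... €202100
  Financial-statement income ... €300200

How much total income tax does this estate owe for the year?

Minimum tax:
  Base (financial-statement income): €300200
  Exemption: €300200 ≤ €306000, so full €20000 applies
  Base: €300200 − €20000 = €280200
  €280200 × 21% = €58842

Ordinary income tax:
  €51000 × 12% = €6120
  €34000 × 20% = €6800
  €27000 × 33% = €8910
  €90100 × 43% = €38743
  → €60573

€60573 > €58842, so the ordinary income tax governs.

€60573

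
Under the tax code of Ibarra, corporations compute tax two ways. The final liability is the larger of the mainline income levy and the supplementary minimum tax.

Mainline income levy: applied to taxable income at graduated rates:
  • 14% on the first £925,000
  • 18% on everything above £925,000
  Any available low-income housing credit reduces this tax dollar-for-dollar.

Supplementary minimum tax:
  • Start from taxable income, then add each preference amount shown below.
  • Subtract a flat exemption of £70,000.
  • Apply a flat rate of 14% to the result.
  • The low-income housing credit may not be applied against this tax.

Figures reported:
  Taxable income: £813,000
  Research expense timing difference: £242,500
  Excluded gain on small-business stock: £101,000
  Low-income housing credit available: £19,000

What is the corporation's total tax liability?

Mainline income levy:
  £813,000 × 14% = £113,820
  Less low-income housing credit £19,000 → £94,820

Supplementary minimum tax:
  Adjusted income: £813,000 + £242,500 + £101,000 = £1,156,500
  Less exemption £70,000 → base £1,086,500
  £1,086,500 × 14% = £152,110

£152,110 > £94,820, so the supplementary minimum tax is the binding amount.

£152,110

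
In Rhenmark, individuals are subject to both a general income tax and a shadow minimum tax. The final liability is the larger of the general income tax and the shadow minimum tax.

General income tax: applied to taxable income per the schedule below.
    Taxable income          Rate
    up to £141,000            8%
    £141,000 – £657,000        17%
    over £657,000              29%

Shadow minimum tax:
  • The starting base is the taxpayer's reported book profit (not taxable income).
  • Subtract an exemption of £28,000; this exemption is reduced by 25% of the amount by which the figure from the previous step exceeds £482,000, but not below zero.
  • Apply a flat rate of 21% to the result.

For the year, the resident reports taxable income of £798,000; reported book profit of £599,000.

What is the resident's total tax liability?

Shadow minimum tax:
  Base (reported book profit): £599,000
  Exemption: 25% × (£599,000 − £482,000) = £29,250 ≥ £28,000, so the exemption is fully phased out
  Base: £599,000 − £0 = £599,000
  £599,000 × 21% = £125,790

General income tax:
  £141,000 × 8% = £11,280
  £516,000 × 17% = £87,720
  £141,000 × 29% = £40,890
  → £139,890

£139,890 > £125,790, so the general income tax governs.

£139,890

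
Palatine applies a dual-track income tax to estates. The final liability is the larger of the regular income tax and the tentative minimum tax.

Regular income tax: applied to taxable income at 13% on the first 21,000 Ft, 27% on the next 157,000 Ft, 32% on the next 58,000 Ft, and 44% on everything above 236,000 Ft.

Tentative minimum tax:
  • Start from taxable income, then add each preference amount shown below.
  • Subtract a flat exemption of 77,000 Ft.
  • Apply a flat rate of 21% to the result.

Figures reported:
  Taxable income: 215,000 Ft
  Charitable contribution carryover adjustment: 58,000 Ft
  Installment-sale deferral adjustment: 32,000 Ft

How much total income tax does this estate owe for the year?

56,960 Ft

Tentative minimum tax:
  Adjusted income: 215,000 Ft + 58,000 Ft + 32,000 Ft = 305,000 Ft
  Less exemption 77,000 Ft → base 228,000 Ft
  228,000 Ft × 21% = 47,880 Ft

Regular income tax:
  21,000 Ft × 13% = 2,730 Ft
  157,000 Ft × 27% = 42,390 Ft
  37,000 Ft × 32% = 11,840 Ft
  → 56,960 Ft

56,960 Ft > 47,880 Ft, so the regular income tax governs.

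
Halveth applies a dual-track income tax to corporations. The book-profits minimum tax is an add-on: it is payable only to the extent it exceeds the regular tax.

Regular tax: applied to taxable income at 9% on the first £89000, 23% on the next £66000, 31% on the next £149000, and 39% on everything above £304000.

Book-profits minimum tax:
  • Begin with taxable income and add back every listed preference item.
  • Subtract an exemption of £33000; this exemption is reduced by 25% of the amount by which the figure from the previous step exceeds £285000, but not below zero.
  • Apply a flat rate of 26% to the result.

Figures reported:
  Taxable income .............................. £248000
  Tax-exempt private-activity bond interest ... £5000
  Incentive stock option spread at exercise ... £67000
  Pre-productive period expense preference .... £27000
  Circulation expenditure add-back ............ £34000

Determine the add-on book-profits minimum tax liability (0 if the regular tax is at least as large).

Regular tax:
  £89000 × 9% = £8010
  £66000 × 23% = £15180
  £93000 × 31% = £28830
  → £52020

Book-profits minimum tax:
  Adjusted income: £248000 + £5000 + £67000 + £27000 + £34000 = £381000
  Exemption: £33000 − 25% × (£381000 − £285000) = £33000 − £24000 = £9000
  Base: £381000 − £9000 = £372000
  £372000 × 26% = £96720

Excess of book-profits minimum tax over regular tax: £96720 − £52020 = £44700.

£44700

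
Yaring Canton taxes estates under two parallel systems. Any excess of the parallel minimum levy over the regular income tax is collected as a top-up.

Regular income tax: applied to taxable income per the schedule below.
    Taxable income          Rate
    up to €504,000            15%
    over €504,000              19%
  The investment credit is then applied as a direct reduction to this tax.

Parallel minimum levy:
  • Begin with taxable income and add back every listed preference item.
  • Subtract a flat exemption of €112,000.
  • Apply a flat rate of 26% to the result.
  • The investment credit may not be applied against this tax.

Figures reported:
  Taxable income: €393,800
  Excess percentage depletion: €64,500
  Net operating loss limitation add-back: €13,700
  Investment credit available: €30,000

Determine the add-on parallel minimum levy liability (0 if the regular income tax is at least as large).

€64,530

Parallel minimum levy:
  Adjusted income: €393,800 + €64,500 + €13,700 = €472,000
  Less exemption €112,000 → base €360,000
  €360,000 × 26% = €93,600

Regular income tax:
  €393,800 × 15% = €59,070
  Less investment credit €30,000 → €29,070

Excess of parallel minimum levy over regular income tax: €93,600 − €29,070 = €64,530.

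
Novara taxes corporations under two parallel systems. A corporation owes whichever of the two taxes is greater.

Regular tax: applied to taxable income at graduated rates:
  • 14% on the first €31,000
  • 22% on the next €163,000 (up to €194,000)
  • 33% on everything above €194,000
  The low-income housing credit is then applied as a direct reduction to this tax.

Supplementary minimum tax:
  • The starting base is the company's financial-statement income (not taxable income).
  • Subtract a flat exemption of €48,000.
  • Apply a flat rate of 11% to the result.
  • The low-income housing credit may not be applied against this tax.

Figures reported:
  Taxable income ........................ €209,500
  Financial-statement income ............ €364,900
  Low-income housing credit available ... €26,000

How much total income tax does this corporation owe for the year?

Regular tax:
  €31,000 × 14% = €4,340
  €163,000 × 22% = €35,860
  €15,500 × 33% = €5,115
  → €45,315
  Less low-income housing credit €26,000 → €19,315

Supplementary minimum tax:
  Base (financial-statement income): €364,900
  Less exemption €48,000 → base €316,900
  €316,900 × 11% = €34,859

€34,859 > €19,315, so the supplementary minimum tax is the binding amount.

€34,859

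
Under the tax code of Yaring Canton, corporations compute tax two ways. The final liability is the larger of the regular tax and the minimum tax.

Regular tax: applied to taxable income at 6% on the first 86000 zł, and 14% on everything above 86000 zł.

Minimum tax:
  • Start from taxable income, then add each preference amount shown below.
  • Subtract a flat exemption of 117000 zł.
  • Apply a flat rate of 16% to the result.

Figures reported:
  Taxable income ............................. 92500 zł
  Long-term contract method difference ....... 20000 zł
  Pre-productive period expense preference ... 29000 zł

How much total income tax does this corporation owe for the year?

Minimum tax:
  Adjusted income: 92500 zł + 20000 zł + 29000 zł = 141500 zł
  Less exemption 117000 zł → base 24500 zł
  24500 zł × 16% = 3920 zł

Regular tax:
  86000 zł × 6% = 5160 zł
  6500 zł × 14% = 910 zł
  → 6070 zł

6070 zł > 3920 zł, so the regular tax governs.

6070 zł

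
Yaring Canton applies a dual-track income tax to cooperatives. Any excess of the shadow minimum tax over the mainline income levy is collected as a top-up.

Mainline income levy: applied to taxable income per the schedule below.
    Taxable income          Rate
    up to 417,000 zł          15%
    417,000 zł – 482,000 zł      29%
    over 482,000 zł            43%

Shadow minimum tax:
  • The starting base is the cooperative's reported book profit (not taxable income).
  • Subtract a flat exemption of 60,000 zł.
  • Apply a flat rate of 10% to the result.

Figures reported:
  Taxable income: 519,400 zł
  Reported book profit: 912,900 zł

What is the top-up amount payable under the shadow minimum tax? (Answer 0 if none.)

0 zł

Mainline income levy:
  417,000 zł × 15% = 62,550 zł
  65,000 zł × 29% = 18,850 zł
  37,400 zł × 43% = 16,082 zł
  → 97,482 zł

Shadow minimum tax:
  Base (reported book profit): 912,900 zł
  Less exemption 60,000 zł → base 852,900 zł
  852,900 zł × 10% = 85,290 zł

85,290 zł ≤ 97,482 zł, so no add-on is due.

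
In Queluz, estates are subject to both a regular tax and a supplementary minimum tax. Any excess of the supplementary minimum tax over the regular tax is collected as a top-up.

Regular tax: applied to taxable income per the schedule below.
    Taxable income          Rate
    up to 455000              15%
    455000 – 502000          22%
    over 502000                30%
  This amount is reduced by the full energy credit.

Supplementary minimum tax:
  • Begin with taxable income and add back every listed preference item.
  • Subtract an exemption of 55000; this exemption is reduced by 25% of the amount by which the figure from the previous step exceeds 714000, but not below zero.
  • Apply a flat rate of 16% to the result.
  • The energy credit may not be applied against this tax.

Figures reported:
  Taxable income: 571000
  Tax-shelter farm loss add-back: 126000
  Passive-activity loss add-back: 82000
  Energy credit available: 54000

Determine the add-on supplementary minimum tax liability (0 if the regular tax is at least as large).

73150

Supplementary minimum tax:
  Adjusted income: 571000 + 126000 + 82000 = 779000
  Exemption: 55000 − 25% × (779000 − 714000) = 55000 − 16250 = 38750
  Base: 779000 − 38750 = 740250
  740250 × 16% = 118440

Regular tax:
  455000 × 15% = 68250
  47000 × 22% = 10340
  69000 × 30% = 20700
  → 99290
  Less energy credit 54000 → 45290

Excess of supplementary minimum tax over regular tax: 118440 − 45290 = 73150.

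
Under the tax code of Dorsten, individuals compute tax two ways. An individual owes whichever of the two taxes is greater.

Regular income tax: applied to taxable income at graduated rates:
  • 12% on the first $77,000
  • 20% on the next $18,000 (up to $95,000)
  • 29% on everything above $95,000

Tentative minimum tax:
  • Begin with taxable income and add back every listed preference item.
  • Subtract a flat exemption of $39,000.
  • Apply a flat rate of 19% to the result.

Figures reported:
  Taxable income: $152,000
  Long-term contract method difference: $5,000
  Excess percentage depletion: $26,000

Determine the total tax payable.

$29,370

Regular income tax:
  $77,000 × 12% = $9,240
  $18,000 × 20% = $3,600
  $57,000 × 29% = $16,530
  → $29,370

Tentative minimum tax:
  Adjusted income: $152,000 + $5,000 + $26,000 = $183,000
  Less exemption $39,000 → base $144,000
  $144,000 × 19% = $27,360

$29,370 > $27,360, so the regular income tax governs.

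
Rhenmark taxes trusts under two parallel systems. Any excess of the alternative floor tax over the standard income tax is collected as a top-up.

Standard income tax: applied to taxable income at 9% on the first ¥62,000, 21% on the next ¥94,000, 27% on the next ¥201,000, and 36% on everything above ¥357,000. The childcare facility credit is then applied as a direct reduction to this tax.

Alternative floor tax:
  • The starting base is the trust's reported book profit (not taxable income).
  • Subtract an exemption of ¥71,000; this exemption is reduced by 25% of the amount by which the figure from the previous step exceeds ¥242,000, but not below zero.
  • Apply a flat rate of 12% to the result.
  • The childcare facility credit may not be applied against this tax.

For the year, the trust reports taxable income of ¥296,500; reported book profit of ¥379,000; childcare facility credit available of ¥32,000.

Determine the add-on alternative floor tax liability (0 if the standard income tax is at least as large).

¥9,815

Standard income tax:
  ¥62,000 × 9% = ¥5,580
  ¥94,000 × 21% = ¥19,740
  ¥140,500 × 27% = ¥37,935
  → ¥63,255
  Less childcare facility credit ¥32,000 → ¥31,255

Alternative floor tax:
  Base (reported book profit): ¥379,000
  Exemption: ¥71,000 − 25% × (¥379,000 − ¥242,000) = ¥71,000 − ¥34,250 = ¥36,750
  Base: ¥379,000 − ¥36,750 = ¥342,250
  ¥342,250 × 12% = ¥41,070

Excess of alternative floor tax over standard income tax: ¥41,070 − ¥31,255 = ¥9,815.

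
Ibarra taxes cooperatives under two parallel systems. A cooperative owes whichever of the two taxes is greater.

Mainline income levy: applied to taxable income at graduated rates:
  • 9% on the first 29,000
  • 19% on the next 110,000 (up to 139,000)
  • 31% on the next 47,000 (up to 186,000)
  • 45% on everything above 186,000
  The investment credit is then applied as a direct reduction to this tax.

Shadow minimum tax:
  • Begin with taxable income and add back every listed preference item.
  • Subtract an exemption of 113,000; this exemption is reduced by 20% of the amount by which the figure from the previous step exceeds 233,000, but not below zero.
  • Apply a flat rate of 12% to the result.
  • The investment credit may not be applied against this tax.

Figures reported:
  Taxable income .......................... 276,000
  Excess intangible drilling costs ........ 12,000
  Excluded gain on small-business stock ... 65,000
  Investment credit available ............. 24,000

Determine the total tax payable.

54,580

Mainline income levy:
  29,000 × 9% = 2,610
  110,000 × 19% = 20,900
  47,000 × 31% = 14,570
  90,000 × 45% = 40,500
  → 78,580
  Less investment credit 24,000 → 54,580

Shadow minimum tax:
  Adjusted income: 276,000 + 12,000 + 65,000 = 353,000
  Exemption: 113,000 − 20% × (353,000 − 233,000) = 113,000 − 24,000 = 89,000
  Base: 353,000 − 89,000 = 264,000
  264,000 × 12% = 31,680

54,580 > 31,680, so the mainline income levy governs.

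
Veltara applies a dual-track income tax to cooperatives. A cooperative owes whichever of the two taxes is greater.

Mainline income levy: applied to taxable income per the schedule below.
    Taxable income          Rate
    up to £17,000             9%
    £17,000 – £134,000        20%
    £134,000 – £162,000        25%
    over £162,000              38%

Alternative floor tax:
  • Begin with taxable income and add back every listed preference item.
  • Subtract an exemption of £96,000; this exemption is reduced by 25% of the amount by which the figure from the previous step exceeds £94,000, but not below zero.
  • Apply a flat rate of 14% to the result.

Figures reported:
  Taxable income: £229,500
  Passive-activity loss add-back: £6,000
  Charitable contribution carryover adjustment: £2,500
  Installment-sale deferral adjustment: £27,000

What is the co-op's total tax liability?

Mainline income levy:
  £17,000 × 9% = £1,530
  £117,000 × 20% = £23,400
  £28,000 × 25% = £7,000
  £67,500 × 38% = £25,650
  → £57,580

Alternative floor tax:
  Adjusted income: £229,500 + £6,000 + £2,500 + £27,000 = £265,000
  Exemption: £96,000 − 25% × (£265,000 − £94,000) = £96,000 − £42,750 = £53,250
  Base: £265,000 − £53,250 = £211,750
  £211,750 × 14% = £29,645

£57,580 > £29,645, so the mainline income levy governs.

£57,580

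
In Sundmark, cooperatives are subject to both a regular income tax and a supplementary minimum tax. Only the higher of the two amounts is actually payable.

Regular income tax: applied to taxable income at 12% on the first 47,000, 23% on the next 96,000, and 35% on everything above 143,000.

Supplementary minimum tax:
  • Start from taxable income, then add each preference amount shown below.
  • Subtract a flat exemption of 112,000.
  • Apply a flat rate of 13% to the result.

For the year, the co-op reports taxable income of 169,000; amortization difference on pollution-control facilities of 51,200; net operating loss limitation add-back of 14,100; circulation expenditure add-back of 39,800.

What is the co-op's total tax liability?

36,820

Regular income tax:
  47,000 × 12% = 5,640
  96,000 × 23% = 22,080
  26,000 × 35% = 9,100
  → 36,820

Supplementary minimum tax:
  Adjusted income: 169,000 + 51,200 + 14,100 + 39,800 = 274,100
  Less exemption 112,000 → base 162,100
  162,100 × 13% = 21,073

36,820 > 21,073, so the regular income tax governs.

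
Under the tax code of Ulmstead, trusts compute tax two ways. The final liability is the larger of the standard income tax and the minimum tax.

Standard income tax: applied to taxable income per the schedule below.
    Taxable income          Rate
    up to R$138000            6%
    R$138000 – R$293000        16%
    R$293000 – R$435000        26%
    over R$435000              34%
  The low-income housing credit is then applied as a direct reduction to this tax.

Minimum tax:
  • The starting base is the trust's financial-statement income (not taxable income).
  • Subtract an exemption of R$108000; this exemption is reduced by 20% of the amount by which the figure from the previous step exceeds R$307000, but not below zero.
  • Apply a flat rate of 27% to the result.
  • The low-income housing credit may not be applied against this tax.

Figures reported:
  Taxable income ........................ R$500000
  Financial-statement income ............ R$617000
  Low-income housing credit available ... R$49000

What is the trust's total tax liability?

R$154170

Standard income tax:
  R$138000 × 6% = R$8280
  R$155000 × 16% = R$24800
  R$142000 × 26% = R$36920
  R$65000 × 34% = R$22100
  → R$92100
  Less low-income housing credit R$49000 → R$43100

Minimum tax:
  Base (financial-statement income): R$617000
  Exemption: R$108000 − 20% × (R$617000 − R$307000) = R$108000 − R$62000 = R$46000
  Base: R$617000 − R$46000 = R$571000
  R$571000 × 27% = R$154170

R$154170 > R$43100, so the minimum tax is the binding amount.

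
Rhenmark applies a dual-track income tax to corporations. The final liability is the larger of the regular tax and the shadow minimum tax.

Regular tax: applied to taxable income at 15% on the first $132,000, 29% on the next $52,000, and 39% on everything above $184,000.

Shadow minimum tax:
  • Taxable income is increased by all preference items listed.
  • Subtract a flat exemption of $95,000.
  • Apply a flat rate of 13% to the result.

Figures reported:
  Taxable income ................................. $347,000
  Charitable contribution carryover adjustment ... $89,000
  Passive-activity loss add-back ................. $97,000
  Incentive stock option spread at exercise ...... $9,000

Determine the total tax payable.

$98,450

Shadow minimum tax:
  Adjusted income: $347,000 + $89,000 + $97,000 + $9,000 = $542,000
  Less exemption $95,000 → base $447,000
  $447,000 × 13% = $58,110

Regular tax:
  $132,000 × 15% = $19,800
  $52,000 × 29% = $15,080
  $163,000 × 39% = $63,570
  → $98,450

$98,450 > $58,110, so the regular tax governs.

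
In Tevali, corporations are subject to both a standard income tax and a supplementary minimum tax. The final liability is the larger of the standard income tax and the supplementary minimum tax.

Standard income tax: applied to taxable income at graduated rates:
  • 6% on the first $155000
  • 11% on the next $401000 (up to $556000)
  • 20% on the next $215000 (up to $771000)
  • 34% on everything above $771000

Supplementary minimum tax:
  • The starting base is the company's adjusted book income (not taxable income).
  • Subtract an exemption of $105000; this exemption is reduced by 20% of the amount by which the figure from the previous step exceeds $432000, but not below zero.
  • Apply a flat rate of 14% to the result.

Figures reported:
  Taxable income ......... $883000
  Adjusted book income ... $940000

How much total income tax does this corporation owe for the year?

$134490

Standard income tax:
  $155000 × 6% = $9300
  $401000 × 11% = $44110
  $215000 × 20% = $43000
  $112000 × 34% = $38080
  → $134490

Supplementary minimum tax:
  Base (adjusted book income): $940000
  Exemption: $105000 − 20% × ($940000 − $432000) = $105000 − $101600 = $3400
  Base: $940000 − $3400 = $936600
  $936600 × 14% = $131124

$134490 > $131124, so the standard income tax governs.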